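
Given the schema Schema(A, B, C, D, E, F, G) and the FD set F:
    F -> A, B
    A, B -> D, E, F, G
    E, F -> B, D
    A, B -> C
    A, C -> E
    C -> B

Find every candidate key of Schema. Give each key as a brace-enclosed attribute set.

{F}⁺ = {A, B, C, D, E, F, G}, which is every attribute, so {F} is a candidate key.
{A, B}⁺ = {A, B, C, D, E, F, G}, which is every attribute, so {A, B} is a candidate key.
{A, C}⁺ = {A, B, C, D, E, F, G}, which is every attribute, so {A, C} is a candidate key.
Any other superkey properly contains one of these, so there are no further candidate keys.

{A, B}, {A, C}, {F}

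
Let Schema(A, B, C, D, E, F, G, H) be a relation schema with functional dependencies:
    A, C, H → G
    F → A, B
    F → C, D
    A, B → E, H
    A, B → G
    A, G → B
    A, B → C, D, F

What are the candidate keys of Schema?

{A, B}, {A, C, H}, {A, G}, {F}

{F} is a candidate key since {F}⁺ = {A, B, C, D, E, F, G, H} covers every attribute.
{A, B} is a candidate key since {A, B}⁺ = {A, B, C, D, E, F, G, H} covers every attribute.
{A, G} is a candidate key since {A, G}⁺ = {A, B, C, D, E, F, G, H} covers every attribute.
{A, C, H} is a candidate key since {A, C, H}⁺ = {A, B, C, D, E, F, G, H} covers every attribute.
No proper subset of any of these is a key, and no other minimal superkey exists.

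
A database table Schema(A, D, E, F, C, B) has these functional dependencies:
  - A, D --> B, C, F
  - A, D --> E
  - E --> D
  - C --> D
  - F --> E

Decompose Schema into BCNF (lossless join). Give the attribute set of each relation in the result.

{A, B, C, F}; {D, E}; {E, F}

Candidate keys of the original relation: {A, C}, {A, D}, {A, E}, {A, F}.
Within {A, B, C, D, E, F}: {E}⁺ ∩ {A, B, C, D, E, F} = {D, E}, not the whole set, so E --> D violates BCNF; decompose into {D, E} and {A, B, C, E, F}.
{D, E} has no BCNF violation.
Within {A, B, C, E, F}: {F}⁺ ∩ {A, B, C, E, F} = {E, F}, not the whole set, so F --> E violates BCNF; decompose into {E, F} and {A, B, C, F}.
{E, F} has no BCNF violation.
{A, B, C, F} has no BCNF violation.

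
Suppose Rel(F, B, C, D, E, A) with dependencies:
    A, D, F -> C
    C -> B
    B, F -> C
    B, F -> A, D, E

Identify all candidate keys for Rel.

{F} never appears on the right of any FD, so every key must include it.
{B, F} is a candidate key since {B, F}⁺ = {A, B, C, D, E, F} covers every attribute.
{C, F} is a candidate key since {C, F}⁺ = {A, B, C, D, E, F} covers every attribute.
{A, D, F} is a candidate key since {A, D, F}⁺ = {A, B, C, D, E, F} covers every attribute.
No proper subset of any of these is a key, and no other minimal superkey exists.

{A, D, F}, {B, F}, {C, F}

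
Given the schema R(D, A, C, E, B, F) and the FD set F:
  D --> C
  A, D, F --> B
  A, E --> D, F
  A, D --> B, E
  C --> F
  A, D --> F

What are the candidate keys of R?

{A, D}, {A, E}

Attributes never on any right-hand side: {A} — every candidate key must contain it.
{A, D}⁺ = {A, B, C, D, E, F}, which is every attribute, so {A, D} is a candidate key.
{A, E}⁺ = {A, B, C, D, E, F}, which is every attribute, so {A, E} is a candidate key.
These are minimal and exhaustive — every other superkey contains one of them.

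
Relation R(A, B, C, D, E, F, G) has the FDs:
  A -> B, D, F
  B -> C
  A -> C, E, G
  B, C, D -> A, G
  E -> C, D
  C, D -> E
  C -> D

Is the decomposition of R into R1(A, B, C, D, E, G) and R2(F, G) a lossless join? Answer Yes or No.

Common attributes: {G}; their closure is {G}.
The closure covers neither R1 nor R2 entirely; the join is not lossless.

No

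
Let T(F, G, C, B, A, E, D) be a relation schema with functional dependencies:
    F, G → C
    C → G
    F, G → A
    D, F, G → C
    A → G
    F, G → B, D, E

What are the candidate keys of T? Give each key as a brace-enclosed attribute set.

{A, F}, {C, F}, {F, G}

{F} never appears on the right of any FD, so every key must include it.
{A, F} is a candidate key since {A, F}⁺ = {A, B, C, D, E, F, G} covers every attribute.
{C, F} is a candidate key since {C, F}⁺ = {A, B, C, D, E, F, G} covers every attribute.
{F, G} is a candidate key since {F, G}⁺ = {A, B, C, D, E, F, G} covers every attribute.
Any other superkey properly contains one of these, so there are no further candidate keys.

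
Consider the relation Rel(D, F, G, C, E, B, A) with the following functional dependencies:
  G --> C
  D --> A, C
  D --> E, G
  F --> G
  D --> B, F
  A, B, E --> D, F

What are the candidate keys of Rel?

{D}⁺ = {A, B, C, D, E, F, G}, which is every attribute, so {D} is a candidate key.
{A, B, E}⁺ = {A, B, C, D, E, F, G}, which is every attribute, so {A, B, E} is a candidate key.
No proper subset of any of these is a key, and no other minimal superkey exists.

{A, B, E}, {D}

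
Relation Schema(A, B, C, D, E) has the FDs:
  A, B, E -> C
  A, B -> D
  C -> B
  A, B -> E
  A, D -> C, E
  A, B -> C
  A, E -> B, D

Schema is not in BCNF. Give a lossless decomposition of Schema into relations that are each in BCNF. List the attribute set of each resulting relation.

Candidate keys of the original relation: {A, B}, {A, C}, {A, D}, {A, E}.
{A, B, C, D, E}: {C} determines {B, C} here but is not a superkey — split on C -> B, giving {B, C} and {A, C, D, E}.
{B, C} is in BCNF.
{A, C, D, E} is in BCNF.

{A, C, D, E}; {B, C}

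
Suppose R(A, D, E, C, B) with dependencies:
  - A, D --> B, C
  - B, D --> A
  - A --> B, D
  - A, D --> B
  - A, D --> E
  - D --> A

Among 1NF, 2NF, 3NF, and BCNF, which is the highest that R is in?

Candidate keys: {A}, {D}. Prime attributes: {A, D}.
Each dependency's left side is a superkey — BCNF holds.

BCNF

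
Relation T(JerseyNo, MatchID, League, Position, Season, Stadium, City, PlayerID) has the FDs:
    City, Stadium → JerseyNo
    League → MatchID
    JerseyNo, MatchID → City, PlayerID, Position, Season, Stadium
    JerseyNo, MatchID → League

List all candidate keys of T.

{City, League, Stadium}, {City, MatchID, Stadium}, {JerseyNo, League}, {JerseyNo, MatchID}

{JerseyNo, League}⁺ = {City, JerseyNo, League, MatchID, PlayerID, Position, Season, Stadium} — all of the relation — so {JerseyNo, League} is a candidate key.
{JerseyNo, MatchID}⁺ = {City, JerseyNo, League, MatchID, PlayerID, Position, Season, Stadium} — all of the relation — so {JerseyNo, MatchID} is a candidate key.
{City, League, Stadium}⁺ = {City, JerseyNo, League, MatchID, PlayerID, Position, Season, Stadium} — all of the relation — so {City, League, Stadium} is a candidate key.
{City, MatchID, Stadium}⁺ = {City, JerseyNo, League, MatchID, PlayerID, Position, Season, Stadium} — all of the relation — so {City, MatchID, Stadium} is a candidate key.
No proper subset of any of these is a key, and no other minimal superkey exists.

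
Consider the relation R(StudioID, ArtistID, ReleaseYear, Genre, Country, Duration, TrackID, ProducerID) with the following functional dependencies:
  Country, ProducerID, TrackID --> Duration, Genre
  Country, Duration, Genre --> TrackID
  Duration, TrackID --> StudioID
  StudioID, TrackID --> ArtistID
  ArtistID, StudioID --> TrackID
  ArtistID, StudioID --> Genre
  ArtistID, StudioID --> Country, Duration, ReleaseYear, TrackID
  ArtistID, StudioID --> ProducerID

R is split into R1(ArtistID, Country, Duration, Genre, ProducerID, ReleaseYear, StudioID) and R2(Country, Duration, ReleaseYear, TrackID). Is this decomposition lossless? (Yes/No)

The shared attributes are {Country, Duration, ReleaseYear} and {Country, Duration, ReleaseYear}⁺ = {Country, Duration, ReleaseYear}.
The closure covers neither R1 nor R2 entirely; the join is not lossless.

No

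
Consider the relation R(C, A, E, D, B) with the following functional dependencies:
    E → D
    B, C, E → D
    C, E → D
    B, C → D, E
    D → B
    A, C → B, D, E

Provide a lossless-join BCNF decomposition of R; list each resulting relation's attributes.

{A, C, E}; {B, D}; {D, E}

Candidate key of the original relation: {A, C}.
Within {A, B, C, D, E}: {E}⁺ ∩ {A, B, C, D, E} = {B, D, E}, not the whole set, so E → B, D violates BCNF; decompose into {B, D, E} and {A, C, E}.
Within {B, D, E}: {D}⁺ ∩ {B, D, E} = {B, D}, not the whole set, so D → B violates BCNF; decompose into {B, D} and {D, E}.
{B, D}: every determinant is a superkey — BCNF.
{D, E}: every determinant is a superkey — BCNF.
{A, C, E}: every determinant is a superkey — BCNF.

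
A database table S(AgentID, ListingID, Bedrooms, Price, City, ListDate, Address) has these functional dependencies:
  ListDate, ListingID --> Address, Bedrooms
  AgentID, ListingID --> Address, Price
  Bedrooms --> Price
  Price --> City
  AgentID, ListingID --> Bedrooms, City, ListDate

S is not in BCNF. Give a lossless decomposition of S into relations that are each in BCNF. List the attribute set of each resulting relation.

Candidate key of the original relation: {AgentID, ListingID}.
In {Address, AgentID, Bedrooms, City, ListDate, ListingID, Price}, {ListDate, ListingID} is not a superkey ({ListDate, ListingID}⁺ restricted to this set is {Address, Bedrooms, City, ListDate, ListingID, Price}), so split on ListDate, ListingID --> Address, Bedrooms, City, Price into {Address, Bedrooms, City, ListDate, ListingID, Price} and {AgentID, ListDate, ListingID}.
In {Address, Bedrooms, City, ListDate, ListingID, Price}, {Bedrooms} is not a superkey ({Bedrooms}⁺ restricted to this set is {Bedrooms, City, Price}), so split on Bedrooms --> City, Price into {Bedrooms, City, Price} and {Address, Bedrooms, ListDate, ListingID}.
In {Bedrooms, City, Price}, {Price} is not a superkey ({Price}⁺ restricted to this set is {City, Price}), so split on Price --> City into {City, Price} and {Bedrooms, Price}.
{City, Price}: every determinant is a superkey — BCNF.
{Bedrooms, Price}: every determinant is a superkey — BCNF.
{Address, Bedrooms, ListDate, ListingID}: every determinant is a superkey — BCNF.
{AgentID, ListDate, ListingID}: every determinant is a superkey — BCNF.

{Address, Bedrooms, ListDate, ListingID}; {AgentID, ListDate, ListingID}; {Bedrooms, Price}; {City, Price}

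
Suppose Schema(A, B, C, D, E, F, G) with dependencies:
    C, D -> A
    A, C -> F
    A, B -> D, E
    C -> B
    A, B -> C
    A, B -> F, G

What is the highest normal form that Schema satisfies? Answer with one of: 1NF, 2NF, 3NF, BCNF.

3NF

Candidate keys: {A, B}, {A, C}, {C, D}. Prime attributes: {A, B, C, D}.
For C -> B we have {C}⁺ = {B, C}; {C} is not a superkey, so BCNF fails.
Its right-hand attributes {B} are all prime, as are those of every other non-superkey FD — the relation is in 3NF.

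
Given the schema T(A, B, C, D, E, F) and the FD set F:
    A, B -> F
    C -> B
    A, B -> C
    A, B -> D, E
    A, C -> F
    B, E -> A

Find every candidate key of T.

{A, B}⁺ = {A, B, C, D, E, F}, which is every attribute, so {A, B} is a candidate key.
{A, C}⁺ = {A, B, C, D, E, F}, which is every attribute, so {A, C} is a candidate key.
{B, E}⁺ = {A, B, C, D, E, F}, which is every attribute, so {B, E} is a candidate key.
{C, E}⁺ = {A, B, C, D, E, F}, which is every attribute, so {C, E} is a candidate key.
Any other superkey properly contains one of these, so there are no further candidate keys.

{A, B}, {A, C}, {B, E}, {C, E}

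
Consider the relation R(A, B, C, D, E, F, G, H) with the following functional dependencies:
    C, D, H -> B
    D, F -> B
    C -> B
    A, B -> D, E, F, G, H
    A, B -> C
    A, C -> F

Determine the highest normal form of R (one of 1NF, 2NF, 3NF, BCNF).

Candidate keys: {A, B}, {A, C}, {A, D, F}. Prime attributes: {A, B, C, D, F}.
C, D, H -> B: {C, D, H}⁺ = {B, C, D, H}, which is not all of the attributes, so the left side is not a superkey — BCNF is violated.
Its right-hand attributes {B} are all prime, as are those of every other non-superkey FD — the relation is in 3NF.

3NF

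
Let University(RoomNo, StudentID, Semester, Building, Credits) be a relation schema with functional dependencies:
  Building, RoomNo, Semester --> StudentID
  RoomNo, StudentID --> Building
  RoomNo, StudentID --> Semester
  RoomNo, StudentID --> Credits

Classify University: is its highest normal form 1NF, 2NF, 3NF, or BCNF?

BCNF

Candidate keys: {Building, RoomNo, Semester}, {RoomNo, StudentID}. Prime attributes: {Building, RoomNo, Semester, StudentID}.
Every FD has a superkey on the left, so the relation is in BCNF.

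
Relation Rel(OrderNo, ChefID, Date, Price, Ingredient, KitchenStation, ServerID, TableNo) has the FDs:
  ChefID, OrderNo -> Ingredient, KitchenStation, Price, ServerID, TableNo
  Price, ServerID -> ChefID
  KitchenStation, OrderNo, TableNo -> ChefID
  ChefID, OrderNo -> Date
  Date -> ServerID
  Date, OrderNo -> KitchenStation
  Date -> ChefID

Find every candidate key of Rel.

{ChefID, OrderNo}, {Date, OrderNo}, {KitchenStation, OrderNo, TableNo}, {OrderNo, Price, ServerID}

No FD produces {OrderNo}, so it must be in every candidate key.
{ChefID, OrderNo}⁺ = {ChefID, Date, Ingredient, KitchenStation, OrderNo, Price, ServerID, TableNo}, which is every attribute, so {ChefID, OrderNo} is a candidate key.
{Date, OrderNo}⁺ = {ChefID, Date, Ingredient, KitchenStation, OrderNo, Price, ServerID, TableNo}, which is every attribute, so {Date, OrderNo} is a candidate key.
{KitchenStation, OrderNo, TableNo}⁺ = {ChefID, Date, Ingredient, KitchenStation, OrderNo, Price, ServerID, TableNo}, which is every attribute, so {KitchenStation, OrderNo, TableNo} is a candidate key.
{OrderNo, Price, ServerID}⁺ = {ChefID, Date, Ingredient, KitchenStation, OrderNo, Price, ServerID, TableNo}, which is every attribute, so {OrderNo, Price, ServerID} is a candidate key.
Any other superkey properly contains one of these, so there are no further candidate keys.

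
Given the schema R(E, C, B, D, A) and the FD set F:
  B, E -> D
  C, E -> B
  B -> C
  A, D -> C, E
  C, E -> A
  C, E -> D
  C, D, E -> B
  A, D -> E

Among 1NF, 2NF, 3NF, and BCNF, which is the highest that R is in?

3NF

Candidate keys: {A, D}, {B, E}, {C, E}. Prime attributes: {A, B, C, D, E}.
B -> C: {B}⁺ = {B, C}, which is not all of the attributes, so the left side is not a superkey — BCNF is violated.
But every attribute on its right side ({C}) is prime, and the same holds for every other non-superkey FD, so 3NF still holds.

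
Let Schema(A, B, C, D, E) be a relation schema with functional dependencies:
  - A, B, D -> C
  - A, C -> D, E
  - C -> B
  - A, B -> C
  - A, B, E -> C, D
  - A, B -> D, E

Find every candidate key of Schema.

{A, B}, {A, C}

No FD produces {A}, so it must be in every candidate key.
Closure of {A, B} is {A, B, C, D, E}, the whole schema; {A, B} is a candidate key.
Closure of {A, C} is {A, B, C, D, E}, the whole schema; {A, C} is a candidate key.
Any other superkey properly contains one of these, so there are no further candidate keys.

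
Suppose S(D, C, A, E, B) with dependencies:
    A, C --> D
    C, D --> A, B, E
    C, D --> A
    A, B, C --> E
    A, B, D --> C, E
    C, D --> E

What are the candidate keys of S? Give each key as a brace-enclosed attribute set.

{A, C}⁺ = {A, B, C, D, E}, which is every attribute, so {A, C} is a candidate key.
{C, D}⁺ = {A, B, C, D, E}, which is every attribute, so {C, D} is a candidate key.
{A, B, D}⁺ = {A, B, C, D, E}, which is every attribute, so {A, B, D} is a candidate key.
No proper subset of any of these is a key, and no other minimal superkey exists.

{A, B, D}, {A, C}, {C, D}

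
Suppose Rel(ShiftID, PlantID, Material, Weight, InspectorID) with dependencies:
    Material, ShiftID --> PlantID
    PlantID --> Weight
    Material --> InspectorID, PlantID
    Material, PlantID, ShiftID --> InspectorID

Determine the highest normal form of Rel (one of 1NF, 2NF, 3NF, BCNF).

1NF

Candidate key: {Material, ShiftID}. Prime attributes: {Material, ShiftID}.
PlantID --> Weight breaks BCNF: {PlantID}⁺ = {PlantID, Weight}, so {PlantID} is not a superkey.
Because {Weight} is non-prime and the left side of PlantID --> Weight is not a superkey, the relation is not in 3NF.
The proper key subset {Material} of {Material, ShiftID} determines non-prime {InspectorID, PlantID, Weight}, so the relation is not even in 2NF.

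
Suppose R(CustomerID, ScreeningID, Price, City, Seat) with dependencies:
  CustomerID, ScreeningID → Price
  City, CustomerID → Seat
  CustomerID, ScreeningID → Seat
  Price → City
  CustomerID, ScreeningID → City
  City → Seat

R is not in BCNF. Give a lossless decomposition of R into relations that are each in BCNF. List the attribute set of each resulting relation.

Candidate key of the original relation: {CustomerID, ScreeningID}.
In {City, CustomerID, Price, ScreeningID, Seat}, {City, CustomerID} is not a superkey ({City, CustomerID}⁺ restricted to this set is {City, CustomerID, Seat}), so split on City, CustomerID → Seat into {City, CustomerID, Seat} and {City, CustomerID, Price, ScreeningID}.
In {City, CustomerID, Seat}, {City} is not a superkey ({City}⁺ restricted to this set is {City, Seat}), so split on City → Seat into {City, Seat} and {City, CustomerID}.
{City, Seat} has no BCNF violation.
{City, CustomerID} has no BCNF violation.
In {City, CustomerID, Price, ScreeningID}, {Price} is not a superkey ({Price}⁺ restricted to this set is {City, Price}), so split on Price → City into {City, Price} and {CustomerID, Price, ScreeningID}.
{City, Price} has no BCNF violation.
{CustomerID, Price, ScreeningID} has no BCNF violation.

{City, CustomerID}; {City, Price}; {City, Seat}; {CustomerID, Price, ScreeningID}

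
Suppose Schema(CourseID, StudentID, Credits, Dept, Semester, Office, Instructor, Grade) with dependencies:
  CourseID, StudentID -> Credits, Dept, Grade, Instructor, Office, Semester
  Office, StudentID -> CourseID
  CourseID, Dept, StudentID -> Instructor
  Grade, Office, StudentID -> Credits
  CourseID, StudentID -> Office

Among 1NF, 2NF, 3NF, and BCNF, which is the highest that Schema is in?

BCNF

Candidate keys: {CourseID, StudentID}, {Office, StudentID}. Prime attributes: {CourseID, Office, StudentID}.
Every FD has a superkey on the left, so the relation is in BCNF.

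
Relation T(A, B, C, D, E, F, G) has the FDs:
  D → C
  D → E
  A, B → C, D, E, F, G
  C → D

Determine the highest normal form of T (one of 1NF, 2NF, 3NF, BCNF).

2NF

Candidate key: {A, B}. Prime attributes: {A, B}.
D → C breaks BCNF: {D}⁺ = {C, D, E}, so {D} is not a superkey.
Because {C} is non-prime and the left side of D → C is not a superkey, the relation is not in 3NF.
No non-prime attribute depends on a proper subset of any candidate key, so 2NF holds.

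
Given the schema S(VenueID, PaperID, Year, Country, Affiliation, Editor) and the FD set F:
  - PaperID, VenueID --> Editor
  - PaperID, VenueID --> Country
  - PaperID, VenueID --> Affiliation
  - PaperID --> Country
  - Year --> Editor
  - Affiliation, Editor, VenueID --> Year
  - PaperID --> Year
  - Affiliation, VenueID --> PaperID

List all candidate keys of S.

No FD produces {VenueID}, so it must be in every candidate key.
Closure of {Affiliation, VenueID} is {Affiliation, Country, Editor, PaperID, VenueID, Year}, the whole schema; {Affiliation, VenueID} is a candidate key.
Closure of {PaperID, VenueID} is {Affiliation, Country, Editor, PaperID, VenueID, Year}, the whole schema; {PaperID, VenueID} is a candidate key.
Any other superkey properly contains one of these, so there are no further candidate keys.

{Affiliation, VenueID}, {PaperID, VenueID}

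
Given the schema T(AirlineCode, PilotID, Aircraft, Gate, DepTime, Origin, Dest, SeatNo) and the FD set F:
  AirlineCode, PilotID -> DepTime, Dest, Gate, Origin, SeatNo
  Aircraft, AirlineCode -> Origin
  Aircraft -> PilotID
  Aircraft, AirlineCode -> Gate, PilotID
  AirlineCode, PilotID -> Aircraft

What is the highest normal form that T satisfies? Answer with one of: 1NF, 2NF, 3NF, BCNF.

Candidate keys: {Aircraft, AirlineCode}, {AirlineCode, PilotID}. Prime attributes: {Aircraft, AirlineCode, PilotID}.
For Aircraft -> PilotID we have {Aircraft}⁺ = {Aircraft, PilotID}; {Aircraft} is not a superkey, so BCNF fails.
Its right-hand attributes {PilotID} are all prime, as are those of every other non-superkey FD — the relation is in 3NF.

3NF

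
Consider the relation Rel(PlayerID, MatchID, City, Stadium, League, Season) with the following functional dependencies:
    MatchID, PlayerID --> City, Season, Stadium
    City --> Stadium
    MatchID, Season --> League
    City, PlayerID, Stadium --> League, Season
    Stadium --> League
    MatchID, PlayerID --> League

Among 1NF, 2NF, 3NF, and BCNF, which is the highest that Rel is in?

2NF

Candidate key: {MatchID, PlayerID}. Prime attributes: {MatchID, PlayerID}.
For City --> Stadium we have {City}⁺ = {City, League, Stadium}; {City} is not a superkey, so BCNF fails.
City --> Stadium has non-prime {Stadium} on the right and a non-superkey on the left, so 3NF fails.
No proper subset of a key has a non-prime attribute in its closure, so there is no partial dependency; 2NF holds.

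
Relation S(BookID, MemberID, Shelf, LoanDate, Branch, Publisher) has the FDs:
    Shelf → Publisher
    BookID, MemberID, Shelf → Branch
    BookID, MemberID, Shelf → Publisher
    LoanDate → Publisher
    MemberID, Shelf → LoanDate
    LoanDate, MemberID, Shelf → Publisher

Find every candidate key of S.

{BookID, MemberID, Shelf}

{BookID, MemberID, Shelf} never appear on the right of any FD, so every key must include all of them.
{BookID, MemberID, Shelf} is a candidate key since {BookID, MemberID, Shelf}⁺ = {BookID, Branch, LoanDate, MemberID, Publisher, Shelf} covers every attribute.
Every other attribute set either contains this one or has a smaller closure.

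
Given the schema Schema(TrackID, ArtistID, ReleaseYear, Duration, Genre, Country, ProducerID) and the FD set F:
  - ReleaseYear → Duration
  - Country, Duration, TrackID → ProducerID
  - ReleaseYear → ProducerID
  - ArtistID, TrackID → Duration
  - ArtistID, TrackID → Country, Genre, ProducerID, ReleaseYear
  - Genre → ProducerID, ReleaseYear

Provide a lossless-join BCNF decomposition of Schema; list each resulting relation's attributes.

Candidate key of the original relation: {ArtistID, TrackID}.
Within {ArtistID, Country, Duration, Genre, ProducerID, ReleaseYear, TrackID}: {ReleaseYear}⁺ ∩ {ArtistID, Country, Duration, Genre, ProducerID, ReleaseYear, TrackID} = {Duration, ProducerID, ReleaseYear}, not the whole set, so ReleaseYear → Duration, ProducerID violates BCNF; decompose into {Duration, ProducerID, ReleaseYear} and {ArtistID, Country, Genre, ReleaseYear, TrackID}.
{Duration, ProducerID, ReleaseYear} has no BCNF violation.
Within {ArtistID, Country, Genre, ReleaseYear, TrackID}: {Genre}⁺ ∩ {ArtistID, Country, Genre, ReleaseYear, TrackID} = {Genre, ReleaseYear}, not the whole set, so Genre → ReleaseYear violates BCNF; decompose into {Genre, ReleaseYear} and {ArtistID, Country, Genre, TrackID}.
{Genre, ReleaseYear} has no BCNF violation.
{ArtistID, Country, Genre, TrackID} has no BCNF violation.

{ArtistID, Country, Genre, TrackID}; {Duration, ProducerID, ReleaseYear}; {Genre, ReleaseYear}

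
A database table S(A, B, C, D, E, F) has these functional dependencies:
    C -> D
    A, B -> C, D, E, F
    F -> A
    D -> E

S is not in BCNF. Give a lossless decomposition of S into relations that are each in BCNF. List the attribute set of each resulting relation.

{A, F}; {B, C, F}; {C, D}; {D, E}

Candidate keys of the original relation: {A, B}, {B, F}.
Within {A, B, C, D, E, F}: {C}⁺ ∩ {A, B, C, D, E, F} = {C, D, E}, not the whole set, so C -> D, E violates BCNF; decompose into {C, D, E} and {A, B, C, F}.
Within {C, D, E}: {D}⁺ ∩ {C, D, E} = {D, E}, not the whole set, so D -> E violates BCNF; decompose into {D, E} and {C, D}.
{D, E} has no BCNF violation.
{C, D} has no BCNF violation.
Within {A, B, C, F}: {F}⁺ ∩ {A, B, C, F} = {A, F}, not the whole set, so F -> A violates BCNF; decompose into {A, F} and {B, C, F}.
{A, F} has no BCNF violation.
{B, C, F} has no BCNF violation.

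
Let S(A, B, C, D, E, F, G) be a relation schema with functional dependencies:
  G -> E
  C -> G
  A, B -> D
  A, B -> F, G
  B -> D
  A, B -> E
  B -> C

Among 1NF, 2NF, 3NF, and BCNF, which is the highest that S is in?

Candidate key: {A, B}. Prime attributes: {A, B}.
G -> E: {G}⁺ = {E, G}, which is not all of the attributes, so the left side is not a superkey — BCNF is violated.
G -> E determines the non-prime attribute {E} from a non-superkey — 3NF is violated.
The proper key subset {B} of {A, B} determines non-prime {C, D, E, G}, so the relation is not even in 2NF.

1NF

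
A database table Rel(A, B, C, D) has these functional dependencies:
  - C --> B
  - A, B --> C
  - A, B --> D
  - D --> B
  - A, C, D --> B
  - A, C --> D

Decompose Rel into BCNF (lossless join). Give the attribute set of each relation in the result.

Candidate keys of the original relation: {A, B}, {A, C}, {A, D}.
In {A, B, C, D}, {C} is not a superkey ({C}⁺ restricted to this set is {B, C}), so split on C --> B into {B, C} and {A, C, D}.
{B, C} has no BCNF violation.
{A, C, D} has no BCNF violation.

{A, C, D}; {B, C}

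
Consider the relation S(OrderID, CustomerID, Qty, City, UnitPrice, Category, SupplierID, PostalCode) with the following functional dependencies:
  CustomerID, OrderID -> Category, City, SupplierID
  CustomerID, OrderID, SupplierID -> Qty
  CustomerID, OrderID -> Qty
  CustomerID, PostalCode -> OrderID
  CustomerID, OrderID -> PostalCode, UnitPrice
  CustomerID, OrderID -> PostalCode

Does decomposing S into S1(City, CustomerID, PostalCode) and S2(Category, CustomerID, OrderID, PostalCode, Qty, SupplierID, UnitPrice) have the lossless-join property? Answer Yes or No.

The shared attributes are {CustomerID, PostalCode} and {CustomerID, PostalCode}⁺ = {Category, City, CustomerID, OrderID, PostalCode, Qty, SupplierID, UnitPrice}.
S1 is contained in that closure, so S1 ∩ S2 -> S1 holds and the join is lossless.

Yes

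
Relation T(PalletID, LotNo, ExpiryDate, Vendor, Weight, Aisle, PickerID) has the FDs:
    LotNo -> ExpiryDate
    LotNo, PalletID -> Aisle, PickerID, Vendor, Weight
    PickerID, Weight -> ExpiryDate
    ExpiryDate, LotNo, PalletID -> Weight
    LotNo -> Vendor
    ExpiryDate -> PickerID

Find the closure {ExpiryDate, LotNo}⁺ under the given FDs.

Start with {ExpiryDate, LotNo}.
LotNo -> Vendor applies; add {Vendor} → now {ExpiryDate, LotNo, Vendor}.
ExpiryDate -> PickerID applies; add {PickerID} → now {ExpiryDate, LotNo, PickerID, Vendor}.
No further FD applies.

{ExpiryDate, LotNo, PickerID, Vendor}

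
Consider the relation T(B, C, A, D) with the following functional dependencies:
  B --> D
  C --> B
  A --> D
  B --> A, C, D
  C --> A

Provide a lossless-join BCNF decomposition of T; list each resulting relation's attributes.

{A, B, C}; {A, D}

Candidate keys of the original relation: {B}, {C}.
{A, B, C, D}: {A} determines {A, D} here but is not a superkey — split on A --> D, giving {A, D} and {A, B, C}.
{A, D}: every determinant is a superkey — BCNF.
{A, B, C}: every determinant is a superkey — BCNF.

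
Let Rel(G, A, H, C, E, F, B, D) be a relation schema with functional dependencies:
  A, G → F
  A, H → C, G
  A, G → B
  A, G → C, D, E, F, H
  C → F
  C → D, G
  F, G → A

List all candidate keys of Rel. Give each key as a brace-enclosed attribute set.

{C}⁺ = {A, B, C, D, E, F, G, H}, which is every attribute, so {C} is a candidate key.
{A, G}⁺ = {A, B, C, D, E, F, G, H}, which is every attribute, so {A, G} is a candidate key.
{A, H}⁺ = {A, B, C, D, E, F, G, H}, which is every attribute, so {A, H} is a candidate key.
{F, G}⁺ = {A, B, C, D, E, F, G, H}, which is every attribute, so {F, G} is a candidate key.
These are minimal and exhaustive — every other superkey contains one of them.

{A, G}, {A, H}, {C}, {F, G}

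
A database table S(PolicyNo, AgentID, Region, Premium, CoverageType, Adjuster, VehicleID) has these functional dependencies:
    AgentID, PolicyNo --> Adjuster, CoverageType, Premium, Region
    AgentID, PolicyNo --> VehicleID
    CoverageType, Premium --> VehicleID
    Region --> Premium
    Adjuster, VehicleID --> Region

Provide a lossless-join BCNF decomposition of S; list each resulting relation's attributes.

{Adjuster, AgentID, CoverageType, PolicyNo, Region}; {CoverageType, Premium, VehicleID}; {Premium, Region}

Candidate key of the original relation: {AgentID, PolicyNo}.
{Adjuster, AgentID, CoverageType, PolicyNo, Premium, Region, VehicleID}: {CoverageType, Premium} determines {CoverageType, Premium, VehicleID} here but is not a superkey — split on CoverageType, Premium --> VehicleID, giving {CoverageType, Premium, VehicleID} and {Adjuster, AgentID, CoverageType, PolicyNo, Premium, Region}.
{CoverageType, Premium, VehicleID} has no BCNF violation.
{Adjuster, AgentID, CoverageType, PolicyNo, Premium, Region}: {Region} determines {Premium, Region} here but is not a superkey — split on Region --> Premium, giving {Premium, Region} and {Adjuster, AgentID, CoverageType, PolicyNo, Region}.
{Premium, Region} has no BCNF violation.
{Adjuster, AgentID, CoverageType, PolicyNo, Region} has no BCNF violation.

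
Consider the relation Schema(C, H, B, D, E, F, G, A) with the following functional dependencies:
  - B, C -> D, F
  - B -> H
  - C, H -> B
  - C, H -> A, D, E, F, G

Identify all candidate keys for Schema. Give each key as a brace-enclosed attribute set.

No FD produces {C}, so it must be in every candidate key.
{B, C} is a candidate key since {B, C}⁺ = {A, B, C, D, E, F, G, H} covers every attribute.
{C, H} is a candidate key since {C, H}⁺ = {A, B, C, D, E, F, G, H} covers every attribute.
No proper subset of any of these is a key, and no other minimal superkey exists.

{B, C}, {C, H}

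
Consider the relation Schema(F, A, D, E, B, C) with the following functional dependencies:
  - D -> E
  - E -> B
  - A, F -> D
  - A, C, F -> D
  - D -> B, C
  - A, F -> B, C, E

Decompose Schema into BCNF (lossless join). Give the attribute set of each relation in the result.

{A, D, F}; {B, E}; {C, D, E}

Candidate key of the original relation: {A, F}.
{A, B, C, D, E, F}: {D} determines {B, C, D, E} here but is not a superkey — split on D -> B, C, E, giving {B, C, D, E} and {A, D, F}.
{B, C, D, E}: {E} determines {B, E} here but is not a superkey — split on E -> B, giving {B, E} and {C, D, E}.
{B, E}: every determinant is a superkey — BCNF.
{C, D, E}: every determinant is a superkey — BCNF.
{A, D, F}: every determinant is a superkey — BCNF.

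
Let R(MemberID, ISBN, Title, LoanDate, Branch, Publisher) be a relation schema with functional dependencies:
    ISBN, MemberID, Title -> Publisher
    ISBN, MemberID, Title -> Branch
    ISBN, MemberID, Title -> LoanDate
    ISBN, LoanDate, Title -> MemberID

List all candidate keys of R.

{ISBN, LoanDate, Title}, {ISBN, MemberID, Title}

No FD produces {ISBN, Title}, so they must be in every candidate key.
{ISBN, LoanDate, Title}⁺ = {Branch, ISBN, LoanDate, MemberID, Publisher, Title}, which is every attribute, so {ISBN, LoanDate, Title} is a candidate key.
{ISBN, MemberID, Title}⁺ = {Branch, ISBN, LoanDate, MemberID, Publisher, Title}, which is every attribute, so {ISBN, MemberID, Title} is a candidate key.
Any other superkey properly contains one of these, so there are no further candidate keys.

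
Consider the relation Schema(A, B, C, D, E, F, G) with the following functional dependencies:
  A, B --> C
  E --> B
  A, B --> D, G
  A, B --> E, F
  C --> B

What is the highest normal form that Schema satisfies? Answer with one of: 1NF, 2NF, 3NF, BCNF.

3NF

Candidate keys: {A, B}, {A, C}, {A, E}. Prime attributes: {A, B, C, E}.
E --> B: {E}⁺ = {B, E}, which is not all of the attributes, so the left side is not a superkey — BCNF is violated.
But every attribute on its right side ({B}) is prime, and the same holds for every other non-superkey FD, so 3NF still holds.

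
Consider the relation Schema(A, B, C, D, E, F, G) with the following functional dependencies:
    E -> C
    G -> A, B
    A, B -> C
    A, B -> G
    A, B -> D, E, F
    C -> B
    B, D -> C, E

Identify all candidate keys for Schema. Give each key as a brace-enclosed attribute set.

{G}⁺ = {A, B, C, D, E, F, G} — all of the relation — so {G} is a candidate key.
{A, B}⁺ = {A, B, C, D, E, F, G} — all of the relation — so {A, B} is a candidate key.
{A, C}⁺ = {A, B, C, D, E, F, G} — all of the relation — so {A, C} is a candidate key.
{A, E}⁺ = {A, B, C, D, E, F, G} — all of the relation — so {A, E} is a candidate key.
These are minimal and exhaustive — every other superkey contains one of them.

{A, B}, {A, C}, {A, E}, {G}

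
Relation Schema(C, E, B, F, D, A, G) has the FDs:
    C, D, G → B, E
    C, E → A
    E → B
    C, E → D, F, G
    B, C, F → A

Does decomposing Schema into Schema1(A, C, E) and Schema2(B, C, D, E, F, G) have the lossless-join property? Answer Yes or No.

Yes

Common attributes: {C, E}; their closure is {A, B, C, D, E, F, G}.
Schema1 is contained in that closure, so Schema1 ∩ Schema2 → Schema1 holds and the join is lossless.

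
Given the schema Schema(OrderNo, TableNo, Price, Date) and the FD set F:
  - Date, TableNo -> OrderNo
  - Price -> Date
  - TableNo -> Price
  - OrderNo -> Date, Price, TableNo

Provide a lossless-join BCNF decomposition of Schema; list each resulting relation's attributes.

Candidate keys of the original relation: {OrderNo}, {TableNo}.
In {Date, OrderNo, Price, TableNo}, {Price} is not a superkey ({Price}⁺ restricted to this set is {Date, Price}), so split on Price -> Date into {Date, Price} and {OrderNo, Price, TableNo}.
{Date, Price}: every determinant is a superkey — BCNF.
{OrderNo, Price, TableNo}: every determinant is a superkey — BCNF.

{Date, Price}; {OrderNo, Price, TableNo}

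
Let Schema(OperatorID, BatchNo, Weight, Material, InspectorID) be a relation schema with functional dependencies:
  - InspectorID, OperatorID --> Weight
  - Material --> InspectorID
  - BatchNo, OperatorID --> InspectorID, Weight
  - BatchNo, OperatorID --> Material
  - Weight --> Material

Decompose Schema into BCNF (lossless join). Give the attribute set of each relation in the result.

{BatchNo, InspectorID, OperatorID}; {InspectorID, Material}; {Material, Weight}; {OperatorID, Weight}

Candidate key of the original relation: {BatchNo, OperatorID}.
{BatchNo, InspectorID, Material, OperatorID, Weight}: {InspectorID, OperatorID} determines {InspectorID, Material, OperatorID, Weight} here but is not a superkey — split on InspectorID, OperatorID --> Material, Weight, giving {InspectorID, Material, OperatorID, Weight} and {BatchNo, InspectorID, OperatorID}.
{InspectorID, Material, OperatorID, Weight}: {Material} determines {InspectorID, Material} here but is not a superkey — split on Material --> InspectorID, giving {InspectorID, Material} and {Material, OperatorID, Weight}.
{InspectorID, Material}: every determinant is a superkey — BCNF.
{Material, OperatorID, Weight}: {Weight} determines {Material, Weight} here but is not a superkey — split on Weight --> Material, giving {Material, Weight} and {OperatorID, Weight}.
{Material, Weight}: every determinant is a superkey — BCNF.
{OperatorID, Weight}: every determinant is a superkey — BCNF.
{BatchNo, InspectorID, OperatorID}: every determinant is a superkey — BCNF.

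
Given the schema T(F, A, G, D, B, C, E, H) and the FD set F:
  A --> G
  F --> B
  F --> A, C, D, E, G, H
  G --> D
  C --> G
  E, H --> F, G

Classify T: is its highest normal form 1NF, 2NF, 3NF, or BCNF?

2NF

Candidate keys: {E, H}, {F}. Prime attributes: {E, F, H}.
For A --> G we have {A}⁺ = {A, D, G}; {A} is not a superkey, so BCNF fails.
Because {G} is non-prime and the left side of A --> G is not a superkey, the relation is not in 3NF.
No non-prime attribute depends on a proper subset of any candidate key, so 2NF holds.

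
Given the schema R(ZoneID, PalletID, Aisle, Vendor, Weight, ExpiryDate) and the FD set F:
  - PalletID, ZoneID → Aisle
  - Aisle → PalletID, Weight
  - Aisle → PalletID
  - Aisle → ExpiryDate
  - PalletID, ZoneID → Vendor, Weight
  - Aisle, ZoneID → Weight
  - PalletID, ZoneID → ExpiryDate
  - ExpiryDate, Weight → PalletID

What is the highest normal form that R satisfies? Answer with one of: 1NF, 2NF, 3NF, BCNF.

Candidate keys: {Aisle, ZoneID}, {ExpiryDate, Weight, ZoneID}, {PalletID, ZoneID}. Prime attributes: {Aisle, ExpiryDate, PalletID, Weight, ZoneID}.
Aisle → PalletID, Weight: {Aisle}⁺ = {Aisle, ExpiryDate, PalletID, Weight}, which is not all of the attributes, so the left side is not a superkey — BCNF is violated.
Its right-hand attributes {PalletID, Weight} are all prime, as are those of every other non-superkey FD — the relation is in 3NF.

3NF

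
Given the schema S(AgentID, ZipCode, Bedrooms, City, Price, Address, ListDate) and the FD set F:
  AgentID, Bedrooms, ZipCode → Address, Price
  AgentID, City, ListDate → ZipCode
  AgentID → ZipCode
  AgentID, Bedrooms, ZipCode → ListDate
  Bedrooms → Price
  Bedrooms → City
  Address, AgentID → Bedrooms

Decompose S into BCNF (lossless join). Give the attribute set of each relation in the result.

{Address, AgentID, Bedrooms, ListDate}; {AgentID, City, ListDate}; {AgentID, ZipCode}; {Bedrooms, City, Price}

Candidate keys of the original relation: {Address, AgentID}, {AgentID, Bedrooms}.
{Address, AgentID, Bedrooms, City, ListDate, Price, ZipCode}: {AgentID, City, ListDate} determines {AgentID, City, ListDate, ZipCode} here but is not a superkey — split on AgentID, City, ListDate → ZipCode, giving {AgentID, City, ListDate, ZipCode} and {Address, AgentID, Bedrooms, City, ListDate, Price}.
{AgentID, City, ListDate, ZipCode}: {AgentID} determines {AgentID, ZipCode} here but is not a superkey — split on AgentID → ZipCode, giving {AgentID, ZipCode} and {AgentID, City, ListDate}.
{AgentID, ZipCode} has no BCNF violation.
{AgentID, City, ListDate} has no BCNF violation.
{Address, AgentID, Bedrooms, City, ListDate, Price}: {Bedrooms} determines {Bedrooms, City, Price} here but is not a superkey — split on Bedrooms → City, Price, giving {Bedrooms, City, Price} and {Address, AgentID, Bedrooms, ListDate}.
{Bedrooms, City, Price} has no BCNF violation.
{Address, AgentID, Bedrooms, ListDate} has no BCNF violation.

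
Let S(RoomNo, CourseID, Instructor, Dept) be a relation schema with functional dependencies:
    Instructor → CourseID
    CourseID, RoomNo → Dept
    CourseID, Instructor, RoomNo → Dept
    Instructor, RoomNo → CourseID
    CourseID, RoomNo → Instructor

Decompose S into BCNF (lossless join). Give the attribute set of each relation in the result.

{CourseID, Instructor}; {Dept, Instructor, RoomNo}

Candidate keys of the original relation: {CourseID, RoomNo}, {Instructor, RoomNo}.
{CourseID, Dept, Instructor, RoomNo}: {Instructor} determines {CourseID, Instructor} here but is not a superkey — split on Instructor → CourseID, giving {CourseID, Instructor} and {Dept, Instructor, RoomNo}.
{CourseID, Instructor} is in BCNF.
{Dept, Instructor, RoomNo} is in BCNF.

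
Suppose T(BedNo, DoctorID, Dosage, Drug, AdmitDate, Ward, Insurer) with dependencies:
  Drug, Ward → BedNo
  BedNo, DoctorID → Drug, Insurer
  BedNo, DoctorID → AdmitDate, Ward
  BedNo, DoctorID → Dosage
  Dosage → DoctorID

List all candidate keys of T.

{BedNo, DoctorID}, {BedNo, Dosage}, {DoctorID, Drug, Ward}, {Dosage, Drug, Ward}

Closure of {BedNo, DoctorID} is {AdmitDate, BedNo, DoctorID, Dosage, Drug, Insurer, Ward}, the whole schema; {BedNo, DoctorID} is a candidate key.
Closure of {BedNo, Dosage} is {AdmitDate, BedNo, DoctorID, Dosage, Drug, Insurer, Ward}, the whole schema; {BedNo, Dosage} is a candidate key.
Closure of {DoctorID, Drug, Ward} is {AdmitDate, BedNo, DoctorID, Dosage, Drug, Insurer, Ward}, the whole schema; {DoctorID, Drug, Ward} is a candidate key.
Closure of {Dosage, Drug, Ward} is {AdmitDate, BedNo, DoctorID, Dosage, Drug, Insurer, Ward}, the whole schema; {Dosage, Drug, Ward} is a candidate key.
Any other superkey properly contains one of these, so there are no further candidate keys.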